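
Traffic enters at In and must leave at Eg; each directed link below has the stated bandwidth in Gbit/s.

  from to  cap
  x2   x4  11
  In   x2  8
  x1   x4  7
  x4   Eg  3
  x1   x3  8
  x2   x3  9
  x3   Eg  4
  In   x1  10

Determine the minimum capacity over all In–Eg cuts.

Augment In→x1→x3→Eg: bottleneck 4, flow now 4.
Augment In→x1→x4→Eg: bottleneck 3, flow now 7.
No augmenting path remains; maximum flow = 7.
By max-flow min-cut, the minimum cut capacity equals the max flow.
In the residual graph, reachable from In: {In, x1, x2, x3, x4}.
Min-cut edges: x3→Eg (4), x4→Eg (3); capacity 4 + 3 = 7.

7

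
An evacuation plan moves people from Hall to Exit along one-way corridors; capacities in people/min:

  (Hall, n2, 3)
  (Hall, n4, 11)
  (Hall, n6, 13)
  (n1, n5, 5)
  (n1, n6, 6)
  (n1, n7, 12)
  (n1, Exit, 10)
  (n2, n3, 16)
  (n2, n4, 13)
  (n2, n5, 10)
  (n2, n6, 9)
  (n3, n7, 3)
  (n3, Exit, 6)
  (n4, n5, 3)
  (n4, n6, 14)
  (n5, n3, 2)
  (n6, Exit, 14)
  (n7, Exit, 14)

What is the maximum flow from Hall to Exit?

Augment Hall→n6→Exit: bottleneck 13, flow now 13.
Augment Hall→n2→n3→Exit: bottleneck 3, flow now 16.
Augment Hall→n4→n6→Exit: bottleneck 1, flow now 17.
Augment Hall→n4→n5→n3→Exit: bottleneck 2, flow now 19.
No augmenting path remains; maximum flow = 19.
In the residual graph, reachable from Hall: {Hall, n4, n5, n6}.
Min-cut edges: Hall→n2 (3), n5→n3 (2), n6→Exit (14); capacity 3 + 2 + 14 = 19.
This cut is saturated, so no flow can exceed 19.

19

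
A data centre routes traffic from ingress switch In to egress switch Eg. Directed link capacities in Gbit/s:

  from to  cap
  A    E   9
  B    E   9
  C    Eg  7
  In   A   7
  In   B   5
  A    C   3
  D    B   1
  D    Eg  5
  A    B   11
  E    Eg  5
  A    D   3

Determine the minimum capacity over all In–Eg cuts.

11

Augment In→A→C→Eg: bottleneck 3, flow now 3.
Augment In→A→D→Eg: bottleneck 3, flow now 6.
Augment In→A→E→Eg: bottleneck 1, flow now 7.
Augment In→B→E→Eg: bottleneck 4, flow now 11.
No augmenting path remains; maximum flow = 11.
By max-flow min-cut, the minimum cut capacity equals the max flow.
In the residual graph, reachable from In: {In, A, B, E}.
Min-cut edges: A→C (3), A→D (3), E→Eg (5); capacity 3 + 3 + 5 = 11.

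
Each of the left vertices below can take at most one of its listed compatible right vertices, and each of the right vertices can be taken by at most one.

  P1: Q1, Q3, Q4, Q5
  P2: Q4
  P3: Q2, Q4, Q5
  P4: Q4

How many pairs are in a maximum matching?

Unit-capacity flow: source→left, listed edges, right→sink; max matching = max flow.
Augmenting path P1→Q1 (+1); matched 1.
Augmenting path P2→Q4 (+1); matched 2.
Augmenting path P3→Q2 (+1); matched 3.
No augmenting path remains; maximum matching = 3.
König certificate: {P1, P3, Q4} is a vertex cover of size 3 (every listed pair touches it), so no matching can be larger.

3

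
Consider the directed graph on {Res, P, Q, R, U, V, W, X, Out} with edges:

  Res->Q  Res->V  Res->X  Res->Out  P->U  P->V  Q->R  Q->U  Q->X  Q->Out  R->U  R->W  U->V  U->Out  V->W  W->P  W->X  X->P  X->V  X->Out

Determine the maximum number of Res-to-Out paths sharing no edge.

Assign every edge capacity 1; by Menger, the answer equals the max flow.
Path Res→Out (+1); total 1.
Path Res→Q→Out (+1); total 2.
Path Res→X→Out (+1); total 3.
Path Res→V→W→P→U→Out (+1); total 4.
No residual Res→Out path; max flow = 4.
Certifying cut of size 4: {Res→Out, Res→Q, Res→V, Res→X}.

4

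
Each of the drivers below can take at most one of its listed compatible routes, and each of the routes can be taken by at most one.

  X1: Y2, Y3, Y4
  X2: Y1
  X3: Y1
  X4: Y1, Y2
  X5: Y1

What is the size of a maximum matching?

3

Unit-capacity flow: source→left, listed edges, right→sink; max matching = max flow.
Augmenting path X1→Y2 (+1); matched 1.
Augmenting path X2→Y1 (+1); matched 2.
Augmenting path X4→Y2→X1→Y3 (+1); matched 3.
No augmenting path remains; maximum matching = 3.
König certificate: {X1, X4, Y1} is a vertex cover of size 3 (every listed pair touches it), so no matching can be larger.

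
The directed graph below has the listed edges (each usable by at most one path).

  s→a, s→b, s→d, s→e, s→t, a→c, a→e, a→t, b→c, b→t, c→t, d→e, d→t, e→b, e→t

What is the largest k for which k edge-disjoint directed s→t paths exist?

Assign every edge capacity 1; by Menger, the answer equals the max flow.
Path s→t (+1); total 1.
Path s→a→t (+1); total 2.
Path s→b→t (+1); total 3.
Path s→d→t (+1); total 4.
Path s→e→t (+1); total 5.
No residual s→t path; max flow = 5.
Certifying cut of size 5: {s→a, s→b, s→d, s→e, s→t}.

5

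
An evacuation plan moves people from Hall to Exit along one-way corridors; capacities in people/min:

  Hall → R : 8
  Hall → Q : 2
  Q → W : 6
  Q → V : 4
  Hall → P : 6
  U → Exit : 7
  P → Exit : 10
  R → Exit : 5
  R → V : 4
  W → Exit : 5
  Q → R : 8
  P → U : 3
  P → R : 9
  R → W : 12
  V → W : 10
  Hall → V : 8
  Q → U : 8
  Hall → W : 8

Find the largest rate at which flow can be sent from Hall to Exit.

18

Augment Hall→P→Exit: bottleneck 6, flow now 6.
Augment Hall→R→Exit: bottleneck 5, flow now 11.
Augment Hall→W→Exit: bottleneck 5, flow now 16.
Augment Hall→Q→U→Exit: bottleneck 2, flow now 18.
No augmenting path remains; maximum flow = 18.
In the residual graph, reachable from Hall: {Hall, R, V, W}.
Min-cut edges: Hall→P (6), Hall→Q (2), R→Exit (5), W→Exit (5); capacity 6 + 2 + 5 + 5 = 18.
This cut is saturated, so no flow can exceed 18.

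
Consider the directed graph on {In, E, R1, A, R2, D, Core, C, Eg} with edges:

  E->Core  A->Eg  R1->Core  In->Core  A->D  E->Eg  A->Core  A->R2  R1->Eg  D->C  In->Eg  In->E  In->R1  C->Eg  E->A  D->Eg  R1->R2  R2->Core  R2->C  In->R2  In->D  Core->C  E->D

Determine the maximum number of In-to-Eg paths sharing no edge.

5

Assign every edge capacity 1; by Menger, the answer equals the max flow.
Path In→Eg (+1); total 1.
Path In→E→Eg (+1); total 2.
Path In→R1→Eg (+1); total 3.
Path In→D→Eg (+1); total 4.
Path In→R2→C→Eg (+1); total 5.
No residual In→Eg path; max flow = 5.
Certifying cut of size 5: {C→Eg, In→D, In→E, In→Eg, In→R1}.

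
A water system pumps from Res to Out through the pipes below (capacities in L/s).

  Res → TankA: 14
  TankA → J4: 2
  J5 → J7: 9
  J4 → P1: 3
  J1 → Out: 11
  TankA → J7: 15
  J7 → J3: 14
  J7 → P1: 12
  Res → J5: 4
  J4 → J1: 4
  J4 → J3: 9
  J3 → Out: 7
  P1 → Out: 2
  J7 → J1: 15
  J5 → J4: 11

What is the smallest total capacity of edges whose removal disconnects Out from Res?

18

Augment Res→TankA→J4→J1→Out: bottleneck 2, flow now 2.
Augment Res→TankA→J7→J1→Out: bottleneck 9, flow now 11.
Augment Res→TankA→J7→P1→Out: bottleneck 2, flow now 13.
Augment Res→TankA→J7→J3→Out: bottleneck 1, flow now 14.
Augment Res→J5→J4→J3→Out: bottleneck 4, flow now 18.
No augmenting path remains; maximum flow = 18.
By max-flow min-cut, the minimum cut capacity equals the max flow.
In the residual graph, reachable from Res: {Res}.
Min-cut edges: Res→TankA (14), Res→J5 (4); capacity 14 + 4 = 18.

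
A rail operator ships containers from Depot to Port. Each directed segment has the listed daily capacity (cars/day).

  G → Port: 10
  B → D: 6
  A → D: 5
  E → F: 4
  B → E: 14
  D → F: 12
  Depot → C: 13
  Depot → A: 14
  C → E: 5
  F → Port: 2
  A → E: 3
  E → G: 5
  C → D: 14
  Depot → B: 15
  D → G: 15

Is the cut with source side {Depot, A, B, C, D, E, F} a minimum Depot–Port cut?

No — its capacity is 22, but the minimum cut has capacity 12.

Given cut capacity: 15 + 5 + 2 = 22.
Augment Depot→A→D→F→Port: bottleneck 2, flow now 2.
Augment Depot→A→D→G→Port: bottleneck 3, flow now 5.
Augment Depot→A→E→G→Port: bottleneck 3, flow now 8.
Augment Depot→B→D→G→Port: bottleneck 4, flow now 12.
No augmenting path remains; maximum flow = 12.
In the residual graph, reachable from Depot: {Depot, A, B, C, D, E, F, G}.
Min-cut edges: F→Port (2), G→Port (10); capacity 2 + 10 = 12.
Cut capacity 22 exceeds the max flow 12, so it is not minimum.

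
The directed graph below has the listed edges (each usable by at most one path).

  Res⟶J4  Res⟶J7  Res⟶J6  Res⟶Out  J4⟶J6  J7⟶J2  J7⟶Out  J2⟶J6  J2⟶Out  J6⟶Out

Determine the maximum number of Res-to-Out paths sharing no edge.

Assign every edge capacity 1; by Menger, the answer equals the max flow.
Path Res→Out (+1); total 1.
Path Res→J7→Out (+1); total 2.
Path Res→J6→Out (+1); total 3.
No residual Res→Out path; max flow = 3.
Certifying cut of size 3: {J6→Out, Res→J7, Res→Out}.

3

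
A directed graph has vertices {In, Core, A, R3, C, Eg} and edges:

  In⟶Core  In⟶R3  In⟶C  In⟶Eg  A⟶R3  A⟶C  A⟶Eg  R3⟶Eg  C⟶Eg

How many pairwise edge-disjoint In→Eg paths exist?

Assign every edge capacity 1; by Menger, the answer equals the max flow.
Path In→Eg (+1); total 1.
Path In→R3→Eg (+1); total 2.
Path In→C→Eg (+1); total 3.
No residual In→Eg path; max flow = 3.
Certifying cut of size 3: {In→C, In→Eg, In→R3}.

3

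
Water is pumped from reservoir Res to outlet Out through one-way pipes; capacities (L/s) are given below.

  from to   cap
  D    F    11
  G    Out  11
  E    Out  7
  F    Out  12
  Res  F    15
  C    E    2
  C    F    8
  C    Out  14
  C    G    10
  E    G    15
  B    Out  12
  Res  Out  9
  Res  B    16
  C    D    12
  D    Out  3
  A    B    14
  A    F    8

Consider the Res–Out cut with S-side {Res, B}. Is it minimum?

Given cut capacity: 15 + 9 + 12 = 36.
Augment Res→Out: bottleneck 9, flow now 9.
Augment Res→B→Out: bottleneck 12, flow now 21.
Augment Res→F→Out: bottleneck 12, flow now 33.
No augmenting path remains; maximum flow = 33.
In the residual graph, reachable from Res: {Res, B, F}.
Min-cut edges: Res→Out (9), B→Out (12), F→Out (12); capacity 9 + 12 + 12 = 33.
Cut capacity 36 exceeds the max flow 33, so it is not minimum.

No — its capacity is 36, but the minimum cut has capacity 33.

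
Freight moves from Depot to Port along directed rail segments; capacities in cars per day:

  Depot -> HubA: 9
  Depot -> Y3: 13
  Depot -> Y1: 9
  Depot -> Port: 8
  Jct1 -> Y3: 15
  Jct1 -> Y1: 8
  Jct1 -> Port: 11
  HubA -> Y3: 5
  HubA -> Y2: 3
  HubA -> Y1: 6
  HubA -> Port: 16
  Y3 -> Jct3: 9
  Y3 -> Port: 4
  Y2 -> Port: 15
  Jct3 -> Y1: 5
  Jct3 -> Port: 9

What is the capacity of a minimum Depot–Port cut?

Augment Depot→Port: bottleneck 8, flow now 8.
Augment Depot→HubA→Port: bottleneck 9, flow now 17.
Augment Depot→Y3→Port: bottleneck 4, flow now 21.
Augment Depot→Y3→Jct3→Port: bottleneck 9, flow now 30.
No augmenting path remains; maximum flow = 30.
By max-flow min-cut, the minimum cut capacity equals the max flow.
In the residual graph, reachable from Depot: {Depot, Y1}.
Min-cut edges: Depot→HubA (9), Depot→Y3 (13), Depot→Port (8); capacity 9 + 13 + 8 = 30.

30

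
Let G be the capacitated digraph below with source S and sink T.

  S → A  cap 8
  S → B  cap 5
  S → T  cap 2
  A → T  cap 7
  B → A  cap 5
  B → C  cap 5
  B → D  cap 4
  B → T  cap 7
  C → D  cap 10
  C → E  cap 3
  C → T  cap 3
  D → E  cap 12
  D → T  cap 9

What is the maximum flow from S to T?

14

Augment S→T: bottleneck 2, flow now 2.
Augment S→A→T: bottleneck 7, flow now 9.
Augment S→B→T: bottleneck 5, flow now 14.
No augmenting path remains; maximum flow = 14.
In the residual graph, reachable from S: {S, A}.
Min-cut edges: S→B (5), S→T (2), A→T (7); capacity 5 + 2 + 7 = 14.
This cut is saturated, so no flow can exceed 14.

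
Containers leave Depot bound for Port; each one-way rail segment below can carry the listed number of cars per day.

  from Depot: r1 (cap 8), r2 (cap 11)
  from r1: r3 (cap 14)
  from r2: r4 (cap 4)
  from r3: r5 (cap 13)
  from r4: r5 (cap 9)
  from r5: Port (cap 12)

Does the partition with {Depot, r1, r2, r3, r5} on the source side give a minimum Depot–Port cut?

No — its capacity is 16, but the minimum cut has capacity 12.

Given cut capacity: 4 + 12 = 16.
Augment Depot→r1→r3→r5→Port: bottleneck 8, flow now 8.
Augment Depot→r2→r4→r5→Port: bottleneck 4, flow now 12.
No augmenting path remains; maximum flow = 12.
In the residual graph, reachable from Depot: {Depot, r2}.
Min-cut edges: Depot→r1 (8), r2→r4 (4); capacity 8 + 4 = 12.
Cut capacity 16 exceeds the max flow 12, so it is not minimum.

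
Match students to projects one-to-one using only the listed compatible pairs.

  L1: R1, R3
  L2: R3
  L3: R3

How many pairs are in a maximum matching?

Unit-capacity flow: source→left, listed edges, right→sink; max matching = max flow.
Augmenting path L1→R1 (+1); matched 1.
Augmenting path L2→R3 (+1); matched 2.
No augmenting path remains; maximum matching = 2.
König certificate: {L1, R3} is a vertex cover of size 2 (every listed pair touches it), so no matching can be larger.

2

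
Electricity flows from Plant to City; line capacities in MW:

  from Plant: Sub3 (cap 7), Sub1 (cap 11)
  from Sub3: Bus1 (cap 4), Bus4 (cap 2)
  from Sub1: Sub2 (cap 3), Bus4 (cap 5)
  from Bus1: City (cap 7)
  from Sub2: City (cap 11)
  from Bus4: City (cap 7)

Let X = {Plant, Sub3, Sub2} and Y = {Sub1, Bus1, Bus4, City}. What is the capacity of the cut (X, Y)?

Edges leaving {Plant, Sub3, Sub2}: Plant→Sub1 (11), Sub3→Bus1 (4), Sub3→Bus4 (2), Sub2→City (11).
Cut capacity = 11 + 4 + 2 + 11 = 28.

28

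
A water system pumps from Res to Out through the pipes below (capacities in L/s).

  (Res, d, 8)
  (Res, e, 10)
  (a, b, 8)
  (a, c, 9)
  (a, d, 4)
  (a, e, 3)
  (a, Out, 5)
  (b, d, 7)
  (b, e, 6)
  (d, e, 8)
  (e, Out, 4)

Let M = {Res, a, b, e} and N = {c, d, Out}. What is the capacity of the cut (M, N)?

Edges leaving {Res, a, b, e}: Res→d (8), a→c (9), a→d (4), a→Out (5), b→d (7), e→Out (4).
Cut capacity = 8 + 9 + 4 + 5 + 7 + 4 = 37.

37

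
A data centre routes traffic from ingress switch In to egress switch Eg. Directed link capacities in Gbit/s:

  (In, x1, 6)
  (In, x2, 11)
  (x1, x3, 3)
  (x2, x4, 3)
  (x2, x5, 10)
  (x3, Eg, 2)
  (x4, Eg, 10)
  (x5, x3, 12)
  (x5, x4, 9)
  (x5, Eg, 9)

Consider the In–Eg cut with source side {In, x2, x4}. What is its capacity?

26

Edges leaving {In, x2, x4}: In→x1 (6), x2→x5 (10), x4→Eg (10).
Cut capacity = 6 + 10 + 10 = 26.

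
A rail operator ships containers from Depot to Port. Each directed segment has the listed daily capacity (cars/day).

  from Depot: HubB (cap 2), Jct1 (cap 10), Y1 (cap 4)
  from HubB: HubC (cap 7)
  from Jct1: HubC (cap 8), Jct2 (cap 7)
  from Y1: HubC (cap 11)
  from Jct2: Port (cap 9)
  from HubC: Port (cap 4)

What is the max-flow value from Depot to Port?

Augment Depot→HubB→HubC→Port: bottleneck 2, flow now 2.
Augment Depot→Jct1→Jct2→Port: bottleneck 7, flow now 9.
Augment Depot→Jct1→HubC→Port: bottleneck 2, flow now 11.
No augmenting path remains; maximum flow = 11.
In the residual graph, reachable from Depot: {Depot, HubB, Jct1, Y1, HubC}.
Min-cut edges: Jct1→Jct2 (7), HubC→Port (4); capacity 7 + 4 = 11.
This cut is saturated, so no flow can exceed 11.

11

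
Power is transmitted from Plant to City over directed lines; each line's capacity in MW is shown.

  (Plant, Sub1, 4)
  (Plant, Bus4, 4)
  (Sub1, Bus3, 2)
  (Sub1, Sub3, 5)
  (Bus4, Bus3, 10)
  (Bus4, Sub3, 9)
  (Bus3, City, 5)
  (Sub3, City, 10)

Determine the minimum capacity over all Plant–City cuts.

Augment Plant→Sub1→Bus3→City: bottleneck 2, flow now 2.
Augment Plant→Sub1→Sub3→City: bottleneck 2, flow now 4.
Augment Plant→Bus4→Bus3→City: bottleneck 3, flow now 7.
Augment Plant→Bus4→Sub3→City: bottleneck 1, flow now 8.
No augmenting path remains; maximum flow = 8.
By max-flow min-cut, the minimum cut capacity equals the max flow.
In the residual graph, reachable from Plant: {Plant}.
Min-cut edges: Plant→Sub1 (4), Plant→Bus4 (4); capacity 4 + 4 = 8.

8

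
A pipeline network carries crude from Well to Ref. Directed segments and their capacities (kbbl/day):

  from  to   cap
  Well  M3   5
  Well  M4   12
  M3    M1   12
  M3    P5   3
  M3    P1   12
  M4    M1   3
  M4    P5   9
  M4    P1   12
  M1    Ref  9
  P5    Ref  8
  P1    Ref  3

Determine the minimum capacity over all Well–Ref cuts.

17

Augment Well→M3→M1→Ref: bottleneck 5, flow now 5.
Augment Well→M4→M1→Ref: bottleneck 3, flow now 8.
Augment Well→M4→P5→Ref: bottleneck 8, flow now 16.
Augment Well→M4→P1→Ref: bottleneck 1, flow now 17.
No augmenting path remains; maximum flow = 17.
By max-flow min-cut, the minimum cut capacity equals the max flow.
In the residual graph, reachable from Well: {Well}.
Min-cut edges: Well→M3 (5), Well→M4 (12); capacity 5 + 12 = 17.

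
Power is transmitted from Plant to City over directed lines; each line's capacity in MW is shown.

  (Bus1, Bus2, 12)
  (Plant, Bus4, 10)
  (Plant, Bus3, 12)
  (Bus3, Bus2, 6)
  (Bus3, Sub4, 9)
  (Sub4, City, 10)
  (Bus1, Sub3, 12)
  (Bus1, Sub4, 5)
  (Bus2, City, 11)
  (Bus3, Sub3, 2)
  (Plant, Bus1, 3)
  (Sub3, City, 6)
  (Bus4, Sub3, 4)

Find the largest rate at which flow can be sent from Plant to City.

19

Augment Plant→Bus1→Sub3→City: bottleneck 3, flow now 3.
Augment Plant→Bus4→Sub3→City: bottleneck 3, flow now 6.
Augment Plant→Bus3→Sub4→City: bottleneck 9, flow now 15.
Augment Plant→Bus3→Bus2→City: bottleneck 3, flow now 18.
Augment Plant→Bus4→Sub3→Bus1→Sub4→City: bottleneck 1, flow now 19. (uses reverse residual edge)
No augmenting path remains; maximum flow = 19.
In the residual graph, reachable from Plant: {Plant, Bus4}.
Min-cut edges: Plant→Bus1 (3), Plant→Bus3 (12), Bus4→Sub3 (4); capacity 3 + 12 + 4 = 19.
This cut is saturated, so no flow can exceed 19.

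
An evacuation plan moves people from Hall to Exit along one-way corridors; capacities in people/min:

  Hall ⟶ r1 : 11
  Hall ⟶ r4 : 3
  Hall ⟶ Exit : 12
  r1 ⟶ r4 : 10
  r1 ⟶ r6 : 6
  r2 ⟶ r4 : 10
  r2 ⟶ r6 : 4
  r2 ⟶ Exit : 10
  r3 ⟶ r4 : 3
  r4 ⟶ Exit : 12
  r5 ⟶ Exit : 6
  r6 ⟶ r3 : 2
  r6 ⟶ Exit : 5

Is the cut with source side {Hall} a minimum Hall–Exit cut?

Yes — it is a minimum cut (capacity 26).

Given cut capacity: 11 + 3 + 12 = 26.
Augment Hall→Exit: bottleneck 12, flow now 12.
Augment Hall→r4→Exit: bottleneck 3, flow now 15.
Augment Hall→r1→r4→Exit: bottleneck 9, flow now 24.
Augment Hall→r1→r6→Exit: bottleneck 2, flow now 26.
No augmenting path remains; maximum flow = 26.
Cut capacity 26 equals the max flow, so it is a minimum cut.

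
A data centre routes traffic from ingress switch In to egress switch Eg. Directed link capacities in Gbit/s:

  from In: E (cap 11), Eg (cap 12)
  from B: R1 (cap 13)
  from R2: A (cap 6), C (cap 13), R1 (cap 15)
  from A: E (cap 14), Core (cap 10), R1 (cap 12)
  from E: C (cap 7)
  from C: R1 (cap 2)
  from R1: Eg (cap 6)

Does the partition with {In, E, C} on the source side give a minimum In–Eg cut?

Given cut capacity: 12 + 2 = 14.
Augment In→Eg: bottleneck 12, flow now 12.
Augment In→E→C→R1→Eg: bottleneck 2, flow now 14.
No augmenting path remains; maximum flow = 14.
Cut capacity 14 equals the max flow, so it is a minimum cut.

Yes — it is a minimum cut (capacity 14).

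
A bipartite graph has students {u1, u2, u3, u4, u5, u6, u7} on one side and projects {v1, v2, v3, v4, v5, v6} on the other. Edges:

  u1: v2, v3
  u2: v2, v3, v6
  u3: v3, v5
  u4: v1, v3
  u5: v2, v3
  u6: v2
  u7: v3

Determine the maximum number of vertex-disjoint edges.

Unit-capacity flow: source→left, listed edges, right→sink; max matching = max flow.
Augmenting path u1→v2 (+1); matched 1.
Augmenting path u2→v3 (+1); matched 2.
Augmenting path u3→v5 (+1); matched 3.
Augmenting path u4→v1 (+1); matched 4.
Augmenting path u5→v3→u2→v6 (+1); matched 5.
No augmenting path remains; maximum matching = 5.
König certificate: {u2, u3, u4, v2, v3} is a vertex cover of size 5 (every listed pair touches it), so no matching can be larger.

5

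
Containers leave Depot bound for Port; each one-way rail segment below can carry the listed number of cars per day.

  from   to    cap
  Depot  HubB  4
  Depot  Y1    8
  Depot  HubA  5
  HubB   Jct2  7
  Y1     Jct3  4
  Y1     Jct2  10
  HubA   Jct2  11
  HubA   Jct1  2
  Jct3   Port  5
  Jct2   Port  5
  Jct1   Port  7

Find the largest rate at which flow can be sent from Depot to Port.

11

Augment Depot→HubB→Jct2→Port: bottleneck 4, flow now 4.
Augment Depot→Y1→Jct3→Port: bottleneck 4, flow now 8.
Augment Depot→Y1→Jct2→Port: bottleneck 1, flow now 9.
Augment Depot→HubA→Jct1→Port: bottleneck 2, flow now 11.
No augmenting path remains; maximum flow = 11.
In the residual graph, reachable from Depot: {Depot, HubB, Y1, HubA, Jct2}.
Min-cut edges: Y1→Jct3 (4), HubA→Jct1 (2), Jct2→Port (5); capacity 4 + 2 + 5 = 11.
This cut is saturated, so no flow can exceed 11.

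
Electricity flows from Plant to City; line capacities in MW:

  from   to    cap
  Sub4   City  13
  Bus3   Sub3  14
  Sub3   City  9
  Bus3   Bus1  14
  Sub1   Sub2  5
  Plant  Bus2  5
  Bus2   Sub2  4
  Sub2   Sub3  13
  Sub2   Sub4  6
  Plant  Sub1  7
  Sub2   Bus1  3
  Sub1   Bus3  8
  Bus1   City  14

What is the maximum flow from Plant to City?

11

Augment Plant→Bus2→Sub2→Sub4→City: bottleneck 4, flow now 4.
Augment Plant→Sub1→Sub2→Sub4→City: bottleneck 2, flow now 6.
Augment Plant→Sub1→Sub2→Sub3→City: bottleneck 3, flow now 9.
Augment Plant→Sub1→Bus3→Sub3→City: bottleneck 2, flow now 11.
No augmenting path remains; maximum flow = 11.
In the residual graph, reachable from Plant: {Plant, Bus2}.
Min-cut edges: Plant→Sub1 (7), Bus2→Sub2 (4); capacity 7 + 4 = 11.
This cut is saturated, so no flow can exceed 11.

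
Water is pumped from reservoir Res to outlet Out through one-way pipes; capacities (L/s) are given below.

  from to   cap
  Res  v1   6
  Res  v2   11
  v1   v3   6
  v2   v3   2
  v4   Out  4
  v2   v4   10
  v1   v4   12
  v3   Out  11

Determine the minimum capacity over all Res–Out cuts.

Augment Res→v1→v3→Out: bottleneck 6, flow now 6.
Augment Res→v2→v3→Out: bottleneck 2, flow now 8.
Augment Res→v2→v4→Out: bottleneck 4, flow now 12.
No augmenting path remains; maximum flow = 12.
By max-flow min-cut, the minimum cut capacity equals the max flow.
In the residual graph, reachable from Res: {Res, v2, v4}.
Min-cut edges: Res→v1 (6), v2→v3 (2), v4→Out (4); capacity 6 + 2 + 4 = 12.

12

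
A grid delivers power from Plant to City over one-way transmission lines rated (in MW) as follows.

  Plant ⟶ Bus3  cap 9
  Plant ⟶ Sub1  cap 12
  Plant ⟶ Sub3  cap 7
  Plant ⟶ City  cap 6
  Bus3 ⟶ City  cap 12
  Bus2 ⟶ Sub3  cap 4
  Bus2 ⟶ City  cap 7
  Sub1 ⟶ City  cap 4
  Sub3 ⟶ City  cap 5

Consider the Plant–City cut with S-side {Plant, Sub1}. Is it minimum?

Given cut capacity: 9 + 7 + 6 + 4 = 26.
Augment Plant→City: bottleneck 6, flow now 6.
Augment Plant→Bus3→City: bottleneck 9, flow now 15.
Augment Plant→Sub1→City: bottleneck 4, flow now 19.
Augment Plant→Sub3→City: bottleneck 5, flow now 24.
No augmenting path remains; maximum flow = 24.
In the residual graph, reachable from Plant: {Plant, Sub1, Sub3}.
Min-cut edges: Plant→Bus3 (9), Plant→City (6), Sub1→City (4), Sub3→City (5); capacity 9 + 6 + 4 + 5 = 24.
Cut capacity 26 exceeds the max flow 24, so it is not minimum.

No — its capacity is 26, but the minimum cut has capacity 24.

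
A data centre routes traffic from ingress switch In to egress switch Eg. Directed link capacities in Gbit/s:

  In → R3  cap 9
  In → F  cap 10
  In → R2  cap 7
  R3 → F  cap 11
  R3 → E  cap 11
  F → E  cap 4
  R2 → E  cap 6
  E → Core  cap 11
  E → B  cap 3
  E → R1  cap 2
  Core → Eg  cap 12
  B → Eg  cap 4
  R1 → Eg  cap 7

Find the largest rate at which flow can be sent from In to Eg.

16

Augment In→R3→E→Core→Eg: bottleneck 9, flow now 9.
Augment In→F→E→Core→Eg: bottleneck 2, flow now 11.
Augment In→F→E→B→Eg: bottleneck 2, flow now 13.
Augment In→R2→E→B→Eg: bottleneck 1, flow now 14.
Augment In→R2→E→R1→Eg: bottleneck 2, flow now 16.
No augmenting path remains; maximum flow = 16.
In the residual graph, reachable from In: {In, R3, F, R2, E}.
Min-cut edges: E→Core (11), E→B (3), E→R1 (2); capacity 11 + 3 + 2 = 16.
This cut is saturated, so no flow can exceed 16.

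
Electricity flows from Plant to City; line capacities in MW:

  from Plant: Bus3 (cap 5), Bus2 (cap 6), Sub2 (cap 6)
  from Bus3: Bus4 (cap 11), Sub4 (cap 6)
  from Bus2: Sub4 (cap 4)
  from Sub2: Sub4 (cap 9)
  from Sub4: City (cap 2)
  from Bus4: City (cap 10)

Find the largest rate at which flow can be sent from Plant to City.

Augment Plant→Bus3→Sub4→City: bottleneck 2, flow now 2.
Augment Plant→Bus3→Bus4→City: bottleneck 3, flow now 5.
Augment Plant→Bus2→Sub4→Bus3→Bus4→City: bottleneck 2, flow now 7. (uses reverse residual edge)
No augmenting path remains; maximum flow = 7.
In the residual graph, reachable from Plant: {Plant, Bus2, Sub2, Sub4}.
Min-cut edges: Plant→Bus3 (5), Sub4→City (2); capacity 5 + 2 = 7.
This cut is saturated, so no flow can exceed 7.

7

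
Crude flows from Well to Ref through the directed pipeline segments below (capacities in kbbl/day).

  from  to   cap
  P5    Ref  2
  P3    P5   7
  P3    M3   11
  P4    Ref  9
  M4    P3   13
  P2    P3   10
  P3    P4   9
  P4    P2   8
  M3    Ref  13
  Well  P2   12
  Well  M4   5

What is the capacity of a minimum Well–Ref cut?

Augment Well→M4→P3→P5→Ref: bottleneck 2, flow now 2.
Augment Well→M4→P3→P4→Ref: bottleneck 3, flow now 5.
Augment Well→P2→P3→P4→Ref: bottleneck 6, flow now 11.
Augment Well→P2→P3→M3→Ref: bottleneck 4, flow now 15.
No augmenting path remains; maximum flow = 15.
By max-flow min-cut, the minimum cut capacity equals the max flow.
In the residual graph, reachable from Well: {Well, P2}.
Min-cut edges: Well→M4 (5), P2→P3 (10); capacity 5 + 10 = 15.

15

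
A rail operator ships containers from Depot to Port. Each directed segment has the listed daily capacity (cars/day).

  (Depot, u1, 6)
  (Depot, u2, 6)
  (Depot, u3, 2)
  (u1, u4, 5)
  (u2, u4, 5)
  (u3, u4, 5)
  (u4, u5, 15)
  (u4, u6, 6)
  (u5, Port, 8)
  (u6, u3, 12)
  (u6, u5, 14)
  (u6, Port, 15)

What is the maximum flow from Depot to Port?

12

Augment Depot→u1→u4→u5→Port: bottleneck 5, flow now 5.
Augment Depot→u2→u4→u5→Port: bottleneck 3, flow now 8.
Augment Depot→u2→u4→u6→Port: bottleneck 2, flow now 10.
Augment Depot→u3→u4→u6→Port: bottleneck 2, flow now 12.
No augmenting path remains; maximum flow = 12.
In the residual graph, reachable from Depot: {Depot, u1, u2}.
Min-cut edges: Depot→u3 (2), u1→u4 (5), u2→u4 (5); capacity 2 + 5 + 5 = 12.
This cut is saturated, so no flow can exceed 12.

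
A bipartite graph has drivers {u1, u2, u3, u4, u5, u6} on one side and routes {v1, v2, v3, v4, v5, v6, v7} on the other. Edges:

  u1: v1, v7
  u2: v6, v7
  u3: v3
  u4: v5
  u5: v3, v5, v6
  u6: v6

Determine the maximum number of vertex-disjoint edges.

5

Unit-capacity flow: source→left, listed edges, right→sink; max matching = max flow.
Augmenting path u1→v1 (+1); matched 1.
Augmenting path u2→v6 (+1); matched 2.
Augmenting path u3→v3 (+1); matched 3.
Augmenting path u4→v5 (+1); matched 4.
Augmenting path u5→v6→u2→v7 (+1); matched 5.
No augmenting path remains; maximum matching = 5.
König certificate: {u1, u2, v3, v5, v6} is a vertex cover of size 5 (every listed pair touches it), so no matching can be larger.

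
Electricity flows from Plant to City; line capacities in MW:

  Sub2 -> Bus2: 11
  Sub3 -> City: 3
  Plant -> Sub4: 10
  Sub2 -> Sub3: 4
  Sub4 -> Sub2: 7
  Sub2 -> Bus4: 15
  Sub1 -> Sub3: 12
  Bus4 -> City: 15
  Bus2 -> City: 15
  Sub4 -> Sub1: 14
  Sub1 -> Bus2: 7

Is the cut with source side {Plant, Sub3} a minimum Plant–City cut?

Given cut capacity: 10 + 3 = 13.
Augment Plant→Sub4→Sub2→Sub3→City: bottleneck 3, flow now 3.
Augment Plant→Sub4→Sub2→Bus4→City: bottleneck 4, flow now 7.
Augment Plant→Sub4→Sub1→Bus2→City: bottleneck 3, flow now 10.
No augmenting path remains; maximum flow = 10.
In the residual graph, reachable from Plant: {Plant}.
Min-cut edges: Plant→Sub4 (10); capacity 10 = 10.
Cut capacity 13 exceeds the max flow 10, so it is not minimum.

No — its capacity is 13, but the minimum cut has capacity 10.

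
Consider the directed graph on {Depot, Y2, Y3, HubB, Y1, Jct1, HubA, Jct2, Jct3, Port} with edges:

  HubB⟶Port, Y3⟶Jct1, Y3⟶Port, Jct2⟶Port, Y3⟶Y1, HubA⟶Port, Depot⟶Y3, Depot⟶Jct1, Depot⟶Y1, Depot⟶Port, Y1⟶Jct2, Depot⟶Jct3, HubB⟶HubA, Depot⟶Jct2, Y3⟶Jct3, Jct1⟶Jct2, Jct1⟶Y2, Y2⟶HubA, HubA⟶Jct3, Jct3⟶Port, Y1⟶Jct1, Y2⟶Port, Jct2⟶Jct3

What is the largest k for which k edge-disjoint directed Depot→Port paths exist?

Assign every edge capacity 1; by Menger, the answer equals the max flow.
Path Depot→Port (+1); total 1.
Path Depot→Y3→Port (+1); total 2.
Path Depot→Jct2→Port (+1); total 3.
Path Depot→Jct3→Port (+1); total 4.
Path Depot→Jct1→Y2→Port (+1); total 5.
No residual Depot→Port path; max flow = 5.
Certifying cut of size 5: {Depot→Port, Depot→Y3, Jct1→Y2, Jct2→Port, Jct3→Port}.

5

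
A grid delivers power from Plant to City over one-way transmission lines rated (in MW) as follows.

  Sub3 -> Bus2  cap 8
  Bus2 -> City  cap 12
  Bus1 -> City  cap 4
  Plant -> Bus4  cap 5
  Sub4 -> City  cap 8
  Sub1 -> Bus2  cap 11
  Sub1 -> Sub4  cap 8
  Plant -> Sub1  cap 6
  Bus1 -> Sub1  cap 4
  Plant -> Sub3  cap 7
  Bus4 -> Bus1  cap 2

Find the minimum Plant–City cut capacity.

15

Augment Plant→Sub3→Bus2→City: bottleneck 7, flow now 7.
Augment Plant→Bus4→Bus1→City: bottleneck 2, flow now 9.
Augment Plant→Sub1→Bus2→City: bottleneck 5, flow now 14.
Augment Plant→Sub1→Sub4→City: bottleneck 1, flow now 15.
No augmenting path remains; maximum flow = 15.
By max-flow min-cut, the minimum cut capacity equals the max flow.
In the residual graph, reachable from Plant: {Plant, Bus4}.
Min-cut edges: Plant→Sub3 (7), Plant→Sub1 (6), Bus4→Bus1 (2); capacity 7 + 6 + 2 = 15.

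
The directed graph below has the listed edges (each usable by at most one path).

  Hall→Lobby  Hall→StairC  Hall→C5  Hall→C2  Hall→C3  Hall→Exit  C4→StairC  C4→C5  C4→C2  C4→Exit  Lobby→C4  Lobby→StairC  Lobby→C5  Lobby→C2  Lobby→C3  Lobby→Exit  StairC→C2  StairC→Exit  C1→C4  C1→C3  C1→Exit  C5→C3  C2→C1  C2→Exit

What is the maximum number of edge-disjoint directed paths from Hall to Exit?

4

Assign every edge capacity 1; by Menger, the answer equals the max flow.
Path Hall→Exit (+1); total 1.
Path Hall→Lobby→Exit (+1); total 2.
Path Hall→StairC→Exit (+1); total 3.
Path Hall→C2→Exit (+1); total 4.
No residual Hall→Exit path; max flow = 4.
Certifying cut of size 4: {Hall→C2, Hall→Exit, Hall→Lobby, Hall→StairC}.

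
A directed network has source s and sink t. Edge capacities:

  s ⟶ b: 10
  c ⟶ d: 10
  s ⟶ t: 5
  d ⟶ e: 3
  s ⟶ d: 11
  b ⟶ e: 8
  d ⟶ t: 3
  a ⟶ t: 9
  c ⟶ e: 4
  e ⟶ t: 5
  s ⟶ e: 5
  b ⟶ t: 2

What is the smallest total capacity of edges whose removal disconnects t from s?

15

Augment s→t: bottleneck 5, flow now 5.
Augment s→b→t: bottleneck 2, flow now 7.
Augment s→d→t: bottleneck 3, flow now 10.
Augment s→e→t: bottleneck 5, flow now 15.
No augmenting path remains; maximum flow = 15.
By max-flow min-cut, the minimum cut capacity equals the max flow.
In the residual graph, reachable from s: {s, b, d, e}.
Min-cut edges: s→t (5), b→t (2), d→t (3), e→t (5); capacity 5 + 2 + 3 + 5 = 15.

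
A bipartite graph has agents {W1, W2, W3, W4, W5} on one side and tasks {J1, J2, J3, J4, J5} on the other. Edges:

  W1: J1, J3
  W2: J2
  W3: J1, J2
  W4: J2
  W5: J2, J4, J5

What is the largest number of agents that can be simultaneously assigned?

4

Unit-capacity flow: source→left, listed edges, right→sink; max matching = max flow.
Augmenting path W1→J1 (+1); matched 1.
Augmenting path W2→J2 (+1); matched 2.
Augmenting path W5→J4 (+1); matched 3.
Augmenting path W3→J1→W1→J3 (+1); matched 4.
No augmenting path remains; maximum matching = 4.
König certificate: {W1, W3, W5, J2} is a vertex cover of size 4 (every listed pair touches it), so no matching can be larger.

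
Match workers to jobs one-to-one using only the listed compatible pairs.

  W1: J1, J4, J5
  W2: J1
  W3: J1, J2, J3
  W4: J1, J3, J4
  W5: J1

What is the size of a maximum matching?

4

Unit-capacity flow: source→left, listed edges, right→sink; max matching = max flow.
Augmenting path W1→J1 (+1); matched 1.
Augmenting path W3→J2 (+1); matched 2.
Augmenting path W4→J3 (+1); matched 3.
Augmenting path W2→J1→W1→J4 (+1); matched 4.
No augmenting path remains; maximum matching = 4.
König certificate: {W1, W3, W4, J1} is a vertex cover of size 4 (every listed pair touches it), so no matching can be larger.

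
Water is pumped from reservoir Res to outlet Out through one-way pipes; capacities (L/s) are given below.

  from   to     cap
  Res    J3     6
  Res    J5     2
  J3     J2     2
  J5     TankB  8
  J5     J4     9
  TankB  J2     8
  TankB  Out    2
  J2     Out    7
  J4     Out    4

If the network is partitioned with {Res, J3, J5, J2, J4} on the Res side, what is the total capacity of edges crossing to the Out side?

19

Edges leaving {Res, J3, J5, J2, J4}: J5→TankB (8), J2→Out (7), J4→Out (4).
Cut capacity = 8 + 7 + 4 = 19.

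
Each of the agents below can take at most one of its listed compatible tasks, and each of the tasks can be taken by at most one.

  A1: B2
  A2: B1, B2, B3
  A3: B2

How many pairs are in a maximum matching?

2

Unit-capacity flow: source→left, listed edges, right→sink; max matching = max flow.
Augmenting path A1→B2 (+1); matched 1.
Augmenting path A2→B1 (+1); matched 2.
No augmenting path remains; maximum matching = 2.
König certificate: {A2, B2} is a vertex cover of size 2 (every listed pair touches it), so no matching can be larger.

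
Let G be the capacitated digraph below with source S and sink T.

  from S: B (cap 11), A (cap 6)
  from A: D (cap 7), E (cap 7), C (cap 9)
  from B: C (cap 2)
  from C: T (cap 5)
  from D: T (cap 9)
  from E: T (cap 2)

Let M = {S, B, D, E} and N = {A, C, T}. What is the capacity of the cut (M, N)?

Edges leaving {S, B, D, E}: S→A (6), B→C (2), D→T (9), E→T (2).
Cut capacity = 6 + 2 + 9 + 2 = 19.

19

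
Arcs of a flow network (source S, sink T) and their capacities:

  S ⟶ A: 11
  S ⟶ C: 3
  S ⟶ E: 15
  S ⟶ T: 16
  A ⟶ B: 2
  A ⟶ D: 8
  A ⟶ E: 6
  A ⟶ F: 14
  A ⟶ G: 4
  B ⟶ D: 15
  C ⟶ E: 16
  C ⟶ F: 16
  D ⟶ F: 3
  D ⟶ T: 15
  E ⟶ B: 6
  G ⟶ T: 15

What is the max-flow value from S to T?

Augment S→T: bottleneck 16, flow now 16.
Augment S→A→D→T: bottleneck 8, flow now 24.
Augment S→A→G→T: bottleneck 3, flow now 27.
Augment S→E→B→D→T: bottleneck 6, flow now 33.
No augmenting path remains; maximum flow = 33.
In the residual graph, reachable from S: {S, C, E, F}.
Min-cut edges: S→A (11), S→T (16), E→B (6); capacity 11 + 16 + 6 = 33.
This cut is saturated, so no flow can exceed 33.

33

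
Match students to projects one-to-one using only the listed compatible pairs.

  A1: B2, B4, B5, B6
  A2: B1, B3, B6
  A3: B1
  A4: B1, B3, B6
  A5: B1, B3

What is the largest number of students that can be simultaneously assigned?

4

Unit-capacity flow: source→left, listed edges, right→sink; max matching = max flow.
Augmenting path A1→B2 (+1); matched 1.
Augmenting path A2→B1 (+1); matched 2.
Augmenting path A4→B3 (+1); matched 3.
Augmenting path A3→B1→A2→B6 (+1); matched 4.
No augmenting path remains; maximum matching = 4.
König certificate: {A1, B1, B3, B6} is a vertex cover of size 4 (every listed pair touches it), so no matching can be larger.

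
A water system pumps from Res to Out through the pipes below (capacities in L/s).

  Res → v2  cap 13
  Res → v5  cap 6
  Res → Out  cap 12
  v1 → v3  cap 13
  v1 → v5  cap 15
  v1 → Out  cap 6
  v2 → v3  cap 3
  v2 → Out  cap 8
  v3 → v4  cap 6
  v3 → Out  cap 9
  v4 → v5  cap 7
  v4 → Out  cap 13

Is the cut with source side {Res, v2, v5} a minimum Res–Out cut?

Given cut capacity: 12 + 3 + 8 = 23.
Augment Res→Out: bottleneck 12, flow now 12.
Augment Res→v2→Out: bottleneck 8, flow now 20.
Augment Res→v2→v3→Out: bottleneck 3, flow now 23.
No augmenting path remains; maximum flow = 23.
Cut capacity 23 equals the max flow, so it is a minimum cut.

Yes — it is a minimum cut (capacity 23).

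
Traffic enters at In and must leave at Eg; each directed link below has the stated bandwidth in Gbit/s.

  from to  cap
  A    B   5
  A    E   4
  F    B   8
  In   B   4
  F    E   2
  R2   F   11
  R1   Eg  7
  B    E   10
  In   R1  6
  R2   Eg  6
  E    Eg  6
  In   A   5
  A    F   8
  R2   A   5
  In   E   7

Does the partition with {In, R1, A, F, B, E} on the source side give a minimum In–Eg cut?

No — its capacity is 13, but the minimum cut has capacity 12.

Given cut capacity: 7 + 6 = 13.
Augment In→R1→Eg: bottleneck 6, flow now 6.
Augment In→E→Eg: bottleneck 6, flow now 12.
No augmenting path remains; maximum flow = 12.
In the residual graph, reachable from In: {In, A, F, B, E}.
Min-cut edges: In→R1 (6), E→Eg (6); capacity 6 + 6 = 12.
Cut capacity 13 exceeds the max flow 12, so it is not minimum.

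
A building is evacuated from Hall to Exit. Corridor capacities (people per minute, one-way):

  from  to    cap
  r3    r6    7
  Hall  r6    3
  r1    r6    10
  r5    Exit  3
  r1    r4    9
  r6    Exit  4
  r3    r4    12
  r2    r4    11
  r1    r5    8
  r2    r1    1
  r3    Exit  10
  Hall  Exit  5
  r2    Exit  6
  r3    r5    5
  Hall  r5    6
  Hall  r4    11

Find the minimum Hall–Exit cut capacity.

Augment Hall→Exit: bottleneck 5, flow now 5.
Augment Hall→r5→Exit: bottleneck 3, flow now 8.
Augment Hall→r6→Exit: bottleneck 3, flow now 11.
No augmenting path remains; maximum flow = 11.
By max-flow min-cut, the minimum cut capacity equals the max flow.
In the residual graph, reachable from Hall: {Hall, r4, r5}.
Min-cut edges: Hall→r6 (3), Hall→Exit (5), r5→Exit (3); capacity 3 + 5 + 3 = 11.

11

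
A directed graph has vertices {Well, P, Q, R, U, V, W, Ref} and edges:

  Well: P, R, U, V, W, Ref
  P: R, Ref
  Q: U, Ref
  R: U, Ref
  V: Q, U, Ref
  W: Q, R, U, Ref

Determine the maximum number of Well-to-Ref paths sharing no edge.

Assign every edge capacity 1; by Menger, the answer equals the max flow.
Path Well→Ref (+1); total 1.
Path Well→P→Ref (+1); total 2.
Path Well→R→Ref (+1); total 3.
Path Well→V→Ref (+1); total 4.
Path Well→W→Ref (+1); total 5.
No residual Well→Ref path; max flow = 5.
Certifying cut of size 5: {Well→P, Well→R, Well→Ref, Well→V, Well→W}.

5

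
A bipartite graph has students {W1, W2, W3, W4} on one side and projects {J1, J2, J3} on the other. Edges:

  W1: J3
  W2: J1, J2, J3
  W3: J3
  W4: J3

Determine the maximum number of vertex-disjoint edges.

2

Unit-capacity flow: source→left, listed edges, right→sink; max matching = max flow.
Augmenting path W1→J3 (+1); matched 1.
Augmenting path W2→J1 (+1); matched 2.
No augmenting path remains; maximum matching = 2.
König certificate: {W2, J3} is a vertex cover of size 2 (every listed pair touches it), so no matching can be larger.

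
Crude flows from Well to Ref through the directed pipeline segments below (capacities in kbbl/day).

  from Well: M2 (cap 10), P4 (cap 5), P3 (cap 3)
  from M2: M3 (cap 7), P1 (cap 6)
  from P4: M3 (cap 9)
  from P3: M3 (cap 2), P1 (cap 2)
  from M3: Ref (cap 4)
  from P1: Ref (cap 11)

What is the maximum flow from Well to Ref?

12

Augment Well→M2→M3→Ref: bottleneck 4, flow now 4.
Augment Well→M2→P1→Ref: bottleneck 6, flow now 10.
Augment Well→P3→P1→Ref: bottleneck 2, flow now 12.
No augmenting path remains; maximum flow = 12.
In the residual graph, reachable from Well: {Well, M2, P4, P3, M3}.
Min-cut edges: M2→P1 (6), P3→P1 (2), M3→Ref (4); capacity 6 + 2 + 4 = 12.
This cut is saturated, so no flow can exceed 12.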